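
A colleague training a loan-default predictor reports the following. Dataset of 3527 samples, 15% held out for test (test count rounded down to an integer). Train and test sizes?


Test = ⌊3527·15/100⌋ = 529
Train = 3527 - 529 = 2998

Train: 2998, Test: 529


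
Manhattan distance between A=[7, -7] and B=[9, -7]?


d = |7-9| + |-7+ 7|
  = 2 + 0
  = 2

2


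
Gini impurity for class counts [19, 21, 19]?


Probabilities: [19/59, 21/59, 19/59] ≈ [0.322, 0.3559, 0.322]
Σpᵢ² = (361 + 441 + 361)/59² = 1163/3481
Gini = 1 - Σpᵢ² = 1 - 1163/3481 = 0.6659

0.6659


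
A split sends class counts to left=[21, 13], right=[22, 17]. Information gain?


Parent = [43, 30], H_parent = 0.977
H_left = 0.9597 (n=34), H_right = 0.9881 (n=39)
H_children = (34/73)·0.9597 + (39/73)·0.9881 = 0.9749
IG = 0.977 - 0.9749 = 0.0021

0.0021


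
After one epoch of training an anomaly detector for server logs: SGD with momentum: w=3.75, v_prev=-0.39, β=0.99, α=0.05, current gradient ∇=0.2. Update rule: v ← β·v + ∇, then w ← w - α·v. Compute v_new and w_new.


v_new = 0.99·-0.39 + 0.2 = -0.3861 + 0.2 = -0.1861
w_new = 3.75 - 0.05·-0.1861 = 3.75 + 0.009305 = 3.759305

v_new=-0.1861, w_new=3.759305


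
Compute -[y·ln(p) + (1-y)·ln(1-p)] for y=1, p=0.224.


BCE = -[y·ln(p) + (1-y)·ln(1-p)]
= -1·ln(0.224) - 0
= -ln(0.224) = 1.4961

1.4961


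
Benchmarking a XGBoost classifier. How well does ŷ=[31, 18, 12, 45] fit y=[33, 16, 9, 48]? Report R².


ȳ = 26.5
SS_res = Σ(y-ŷ)² = 26
SS_tot = Σ(y-ȳ)² = 921
R² = 1 - SS_res/SS_tot = 1 - 0.0282 = 0.9718

0.9718


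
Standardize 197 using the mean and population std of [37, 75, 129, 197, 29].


μ = 93.4, σ = 62.7171
z = (197 - 93.4)/62.7171 = 1.6519

1.6519


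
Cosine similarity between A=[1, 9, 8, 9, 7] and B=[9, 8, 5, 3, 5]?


A·B = 1·9 + 9·8 + 8·5 + 9·3 + 7·5 = 183
‖A‖ = √276 = 16.6132, ‖B‖ = √204 = 14.2829
cos = 183/(√276·√204) = 183/√56304 = 0.7712

0.7712


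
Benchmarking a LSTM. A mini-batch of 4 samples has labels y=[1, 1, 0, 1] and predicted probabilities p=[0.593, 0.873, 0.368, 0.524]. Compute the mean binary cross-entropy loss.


L[0] = -ln(0.593) = 0.5226
L[1] = -ln(0.873) = 0.1358
L[2] = -ln(1-0.368) = -ln(0.632) = 0.4589
L[3] = -ln(0.524) = 0.6463
mean = (0.5226 + 0.1358 + 0.4589 + 0.6463)/4 = 0.4409

0.4409


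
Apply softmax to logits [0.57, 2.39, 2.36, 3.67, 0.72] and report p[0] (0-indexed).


Exponentials: e^0.57=1.7683, e^2.39=10.9135, e^2.36=10.591, e^3.67=39.2519, e^0.72=2.0544
Sum = 64.5791
Softmax = [0.0274, 0.169, 0.164, 0.6078, 0.0318]
p[0] = 1.7683/64.5791 = 0.0274

0.0274


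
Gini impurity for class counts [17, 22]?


Probabilities: [17/39, 22/39] ≈ [0.4359, 0.5641]
Σpᵢ² = (289 + 484)/39² = 773/1521
Gini = 1 - Σpᵢ² = 1 - 773/1521 = 0.4918

0.4918


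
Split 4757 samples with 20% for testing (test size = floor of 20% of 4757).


Test = ⌊4757·20/100⌋ = 951
Train = 4757 - 951 = 3806

Train: 3806, Test: 951


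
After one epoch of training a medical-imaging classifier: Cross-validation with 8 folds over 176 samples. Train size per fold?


Fold size = 176/8 = 22
Training per fold = 176 - 22 = 154

154


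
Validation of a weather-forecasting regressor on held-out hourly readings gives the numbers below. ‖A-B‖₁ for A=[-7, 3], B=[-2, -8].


d = |-7+ 2| + |3+ 8|
  = 5 + 11
  = 16

16


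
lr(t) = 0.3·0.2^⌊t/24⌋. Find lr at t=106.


n_drops = ⌊106/24⌋ = 4
lr = 0.3·0.2^4 = 0.3·0.0016 = 0.00048

0.00048


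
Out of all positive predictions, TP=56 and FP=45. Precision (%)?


Precision = TP/(TP+FP)
= 56/(56+45)
= 56/101 = 55.45%

55.45%


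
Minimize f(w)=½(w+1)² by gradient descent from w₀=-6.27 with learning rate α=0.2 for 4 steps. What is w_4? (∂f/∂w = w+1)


step 1: grad = -6.27+1 = -5.27; w = -6.27 - 0.2·(-5.27) = -5.216
step 2: grad = -5.216+1 = -4.216; w = -5.216 - 0.2·(-4.216) = -4.3728
step 3: grad = -4.3728+1 = -3.3728; w = -4.3728 - 0.2·(-3.3728) = -3.69824
step 4: grad = -3.69824+1 = -2.69824; w = -3.69824 - 0.2·(-2.69824) = -3.158592

-3.158592


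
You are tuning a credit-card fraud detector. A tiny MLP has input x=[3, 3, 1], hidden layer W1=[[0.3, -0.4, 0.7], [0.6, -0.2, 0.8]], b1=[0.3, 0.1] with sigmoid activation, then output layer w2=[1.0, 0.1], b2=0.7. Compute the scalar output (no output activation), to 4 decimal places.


z1[0] = (0.3)·(3) + (-0.4)·(3) + (0.7)·(1) + 0.3 = 0.7
z1[1] = (0.6)·(3) + (-0.2)·(3) + (0.8)·(1) + 0.1 = 2.1
h = sigmoid(z1) = [0.6682, 0.8909]
output = (1.0)·(0.6682) + (0.1)·(0.8909) + 0.7 = 1.4573

1.4573


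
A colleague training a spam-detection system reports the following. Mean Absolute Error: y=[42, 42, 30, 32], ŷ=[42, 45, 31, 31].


Absolute errors: |42-42|=0, |42-45|=3, |30-31|=1, |32-31|=1
Sum = 5
MAE = 5/4 = 5/4

5/4


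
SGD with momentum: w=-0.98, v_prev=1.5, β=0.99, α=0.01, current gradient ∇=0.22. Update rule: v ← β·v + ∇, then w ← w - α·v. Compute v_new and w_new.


v_new = 0.99·1.5 + 0.22 = 1.485 + 0.22 = 1.705
w_new = -0.98 - 0.01·1.705 = -0.98 - 0.01705 = -0.99705

v_new=1.705, w_new=-0.99705


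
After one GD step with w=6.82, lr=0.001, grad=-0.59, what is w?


w_new = w - α·∇
= 6.82 - 0.001·-0.59
= 6.82 + 0.00059
= 6.82059

6.82059


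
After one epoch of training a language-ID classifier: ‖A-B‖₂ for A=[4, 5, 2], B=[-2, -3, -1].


d = √((4+ 2)² + (5+ 3)² + (2+ 1)²)
  = √(36 + 64 + 9)
  = √109 = 10.4403

10.4403


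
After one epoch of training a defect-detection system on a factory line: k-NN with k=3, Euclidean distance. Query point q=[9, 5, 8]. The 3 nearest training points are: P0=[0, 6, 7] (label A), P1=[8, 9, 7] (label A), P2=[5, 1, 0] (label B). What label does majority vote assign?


d(q,P0) = 9.1104  (label A)
d(q,P1) = 4.2426  (label A)
d(q,P2) = 9.798  (label B)
Votes: A=2, B=1
Majority → A

A


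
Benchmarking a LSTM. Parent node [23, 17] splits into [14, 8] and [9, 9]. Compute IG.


Parent = [23, 17], H_parent = 0.9837
H_left = 0.9457 (n=22), H_right = 1 (n=18)
H_children = (22/40)·0.9457 + (18/40)·1 = 0.9701
IG = 0.9837 - 0.9701 = 0.0136

0.0136


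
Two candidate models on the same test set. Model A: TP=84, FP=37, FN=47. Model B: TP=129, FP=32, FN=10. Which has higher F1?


Model A: P=84/121=0.6942, R=84/131=0.6412, F1=2PR/(P+R)=2TP/(2TP+FP+FN)=168/252=0.6667
Model B: P=129/161=0.8012, R=129/139=0.9281, F1=2PR/(P+R)=2TP/(2TP+FP+FN)=258/300=0.86
0.6667 < 0.86 → Model B

Model B


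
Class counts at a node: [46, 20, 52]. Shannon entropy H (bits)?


Probabilities: [46/118, 20/118, 52/118] ≈ [0.3898, 0.1695, 0.4407]
H = -((46/118)·log₂(46/118) + (20/118)·log₂(20/118) + (52/118)·log₂(52/118))
  = 1.4848 bits

1.4848 bits


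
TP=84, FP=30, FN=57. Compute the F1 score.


Precision = 84/114 = 0.7368
Recall = 84/141 = 0.5957
F1 = 2·P·R/(P+R) = 2·TP/(2·TP+FP+FN) = 168/(168+30+57) = 168/255 = 0.6588

0.6588


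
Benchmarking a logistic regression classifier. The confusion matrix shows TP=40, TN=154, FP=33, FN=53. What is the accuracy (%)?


Accuracy = (TP+TN)/(TP+TN+FP+FN)
= (40+154)/(280)
= 194/280 = 69.29%

69.29%


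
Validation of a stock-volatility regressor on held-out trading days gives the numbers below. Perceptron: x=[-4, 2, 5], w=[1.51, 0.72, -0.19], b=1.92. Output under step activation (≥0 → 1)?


z = (-4)·(1.51) + (2)·(0.72) + (5)·(-0.19) + 1.92
  = -3.63
step(z) = 0 (z<0)

0


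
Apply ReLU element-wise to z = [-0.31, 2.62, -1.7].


ReLU(-0.31) = max(0, -0.31) = 0.0
ReLU(2.62) = max(0, 2.62) = 2.62
ReLU(-1.7) = max(0, -1.7) = 0.0
result = [0.0, 2.62, 0.0]

[0.0, 2.62, 0.0]


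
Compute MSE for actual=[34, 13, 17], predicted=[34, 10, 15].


Squared errors: (34-34)²=0, (13-10)²=9, (17-15)²=4
Sum = 13
MSE = 13/3 = 13/3

13/3


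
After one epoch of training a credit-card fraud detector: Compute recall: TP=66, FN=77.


Recall = TP/(TP+FN)
= 66/(66+77)
= 66/143 = 46.15%

46.15%


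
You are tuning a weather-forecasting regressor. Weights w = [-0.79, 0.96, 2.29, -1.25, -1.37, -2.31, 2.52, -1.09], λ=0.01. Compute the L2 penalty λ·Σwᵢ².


‖w‖₂² = (-0.79)² + (0.96)² + (2.29)² + (-1.25)² + (-1.37)² + (-2.31)² + (2.52)² + (-1.09)²
     = 0.6241 + 0.9216 + 5.2441 + 1.5625 + 1.8769 + 5.3361 + 6.3504 + 1.1881
     = 23.1038
λ·‖w‖₂² = 0.01·23.1038 = 0.231038

0.231038


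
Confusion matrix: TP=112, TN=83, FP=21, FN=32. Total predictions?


Total = TP + TN + FP + FN
= 112 + 83 + 21 + 32
= 248
(Predicted positive: 133, predicted negative: 115)

248


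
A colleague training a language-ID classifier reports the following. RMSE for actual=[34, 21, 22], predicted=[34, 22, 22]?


MSE = 1/3 = 0.3333
RMSE = √(1/3) = 0.5774

0.5774


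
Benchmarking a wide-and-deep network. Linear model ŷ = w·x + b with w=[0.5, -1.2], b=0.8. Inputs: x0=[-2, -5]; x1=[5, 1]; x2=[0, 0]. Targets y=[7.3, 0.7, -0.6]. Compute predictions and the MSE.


ŷ0 = (0.5)·(-2) + (-1.2)·(-5) + 0.8 = 5.8
ŷ1 = (0.5)·(5) + (-1.2)·(1) + 0.8 = 2.1
ŷ2 = (0.5)·(0) + (-1.2)·(0) + 0.8 = 0.8
errors² = [2.25, 1.96, 1.96]
MSE = 6.1700/3 = 2.0567

2.0567


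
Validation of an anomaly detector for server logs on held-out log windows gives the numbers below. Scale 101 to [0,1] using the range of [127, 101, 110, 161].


min=101, max=161
(101-101)/(161-101) = 0/60 = 0.0

0.0


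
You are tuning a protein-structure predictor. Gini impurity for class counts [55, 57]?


Probabilities: [55/112, 57/112] ≈ [0.4911, 0.5089]
Σpᵢ² = (3025 + 3249)/112² = 6274/12544
Gini = 1 - Σpᵢ² = 1 - 6274/12544 = 0.4998

0.4998


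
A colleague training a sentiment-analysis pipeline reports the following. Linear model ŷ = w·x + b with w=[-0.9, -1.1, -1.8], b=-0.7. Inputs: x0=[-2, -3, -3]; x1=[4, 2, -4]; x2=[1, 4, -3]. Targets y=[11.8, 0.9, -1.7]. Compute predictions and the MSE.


ŷ0 = (-0.9)·(-2) + (-1.1)·(-3) + (-1.8)·(-3) - 0.7 = 9.8
ŷ1 = (-0.9)·(4) + (-1.1)·(2) + (-1.8)·(-4) - 0.7 = 0.7
ŷ2 = (-0.9)·(1) + (-1.1)·(4) + (-1.8)·(-3) - 0.7 = -0.6
errors² = [4.0, 0.04, 1.21]
MSE = 5.2500/3 = 1.75

1.75


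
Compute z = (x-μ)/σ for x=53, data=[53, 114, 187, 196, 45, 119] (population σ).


μ = 119, σ = 58.3238
z = (53 - 119)/58.3238 = -1.1316

-1.1316


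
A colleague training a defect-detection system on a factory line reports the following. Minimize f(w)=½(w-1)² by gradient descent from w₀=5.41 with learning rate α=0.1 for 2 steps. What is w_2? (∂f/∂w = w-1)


step 1: grad = 5.41-1 = 4.41; w = 5.41 - 0.1·(4.41) = 4.969
step 2: grad = 4.969-1 = 3.969; w = 4.969 - 0.1·(3.969) = 4.5721

4.5721


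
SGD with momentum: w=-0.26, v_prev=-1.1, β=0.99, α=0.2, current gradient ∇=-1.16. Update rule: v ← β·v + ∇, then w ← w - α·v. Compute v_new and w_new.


v_new = 0.99·-1.1 - 1.16 = -1.089 - 1.16 = -2.249
w_new = -0.26 - 0.2·-2.249 = -0.26 + 0.4498 = 0.1898

v_new=-2.249, w_new=0.1898


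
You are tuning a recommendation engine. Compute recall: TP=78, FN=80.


Recall = TP/(TP+FN)
= 78/(78+80)
= 78/158 = 49.37%

49.37%


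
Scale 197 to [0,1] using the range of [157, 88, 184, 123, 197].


min=88, max=197
(197-88)/(197-88) = 109/109 = 1.0

1.0


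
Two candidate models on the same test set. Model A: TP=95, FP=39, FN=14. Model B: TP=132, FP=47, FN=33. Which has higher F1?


Model A: P=95/134=0.709, R=95/109=0.8716, F1=2PR/(P+R)=2TP/(2TP+FP+FN)=190/243=0.7819
Model B: P=132/179=0.7374, R=132/165=0.8, F1=2PR/(P+R)=2TP/(2TP+FP+FN)=264/344=0.7674
0.7819 > 0.7674 → Model A

Model A


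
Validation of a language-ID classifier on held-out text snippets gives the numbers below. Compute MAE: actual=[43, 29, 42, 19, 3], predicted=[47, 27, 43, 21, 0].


Absolute errors: |43-47|=4, |29-27|=2, |42-43|=1, |19-21|=2, |3-0|=3
Sum = 12
MAE = 12/5 = 12/5

12/5


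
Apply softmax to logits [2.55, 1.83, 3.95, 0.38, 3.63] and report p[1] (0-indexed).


Exponentials: e^2.55=12.8071, e^1.83=6.2339, e^3.95=51.9354, e^0.38=1.4623, e^3.63=37.7128
Sum = 110.1515
Softmax = [0.1163, 0.0566, 0.4715, 0.0133, 0.3424]
p[1] = 6.2339/110.1515 = 0.0566

0.0566


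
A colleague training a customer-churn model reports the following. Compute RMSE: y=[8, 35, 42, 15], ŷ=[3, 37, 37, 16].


MSE = 55/4 = 13.75
RMSE = √(55/4) = 3.7081

3.7081


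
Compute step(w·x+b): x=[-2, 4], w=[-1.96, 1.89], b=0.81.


z = (-2)·(-1.96) + (4)·(1.89) + 0.81
  = 12.29
step(z) = 1 (z≥0)

1


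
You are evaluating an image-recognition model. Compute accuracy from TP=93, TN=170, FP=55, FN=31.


Accuracy = (TP+TN)/(TP+TN+FP+FN)
= (93+170)/(349)
= 263/349 = 75.36%

75.36%


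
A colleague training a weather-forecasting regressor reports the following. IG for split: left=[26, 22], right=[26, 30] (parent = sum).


Parent = [52, 52], H_parent = 1
H_left = 0.995 (n=48), H_right = 0.9963 (n=56)
H_children = (48/104)·0.995 + (56/104)·0.9963 = 0.9957
IG = 1 - 0.9957 = 0.0043

0.0043


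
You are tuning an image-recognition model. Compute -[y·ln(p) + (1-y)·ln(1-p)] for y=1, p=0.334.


BCE = -[y·ln(p) + (1-y)·ln(1-p)]
= -1·ln(0.334) - 0
= -ln(0.334) = 1.0966

1.0966


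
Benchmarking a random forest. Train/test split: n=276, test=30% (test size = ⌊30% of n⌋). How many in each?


Test = ⌊276·30/100⌋ = 82
Train = 276 - 82 = 194

Train: 194, Test: 82


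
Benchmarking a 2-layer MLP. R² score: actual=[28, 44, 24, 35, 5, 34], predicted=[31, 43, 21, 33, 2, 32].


ȳ = 28.3333
SS_res = Σ(y-ŷ)² = 36
SS_tot = Σ(y-ȳ)² = 885.33
R² = 1 - SS_res/SS_tot = 1 - 0.0407 = 0.9593

0.9593


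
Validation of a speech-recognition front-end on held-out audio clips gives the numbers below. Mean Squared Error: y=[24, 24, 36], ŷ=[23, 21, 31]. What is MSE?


Squared errors: (24-23)²=1, (24-21)²=9, (36-31)²=25
Sum = 35
MSE = 35/3 = 35/3

35/3


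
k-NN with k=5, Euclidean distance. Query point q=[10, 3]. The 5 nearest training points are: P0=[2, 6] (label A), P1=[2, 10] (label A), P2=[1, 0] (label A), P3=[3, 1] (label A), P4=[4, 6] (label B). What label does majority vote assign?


d(q,P0) = 8.544  (label A)
d(q,P1) = 10.6301  (label A)
d(q,P2) = 9.4868  (label A)
d(q,P3) = 7.2801  (label A)
d(q,P4) = 6.7082  (label B)
Votes: A=4, B=1
Majority → A

A


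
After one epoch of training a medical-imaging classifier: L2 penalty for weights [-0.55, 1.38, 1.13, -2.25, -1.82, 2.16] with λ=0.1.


‖w‖₂² = (-0.55)² + (1.38)² + (1.13)² + (-2.25)² + (-1.82)² + (2.16)²
     = 0.3025 + 1.9044 + 1.2769 + 5.0625 + 3.3124 + 4.6656
     = 16.5243
λ·‖w‖₂² = 0.1·16.5243 = 1.65243

1.65243


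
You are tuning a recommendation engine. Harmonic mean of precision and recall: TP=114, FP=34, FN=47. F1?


Precision = 114/148 = 0.7703
Recall = 114/161 = 0.7081
F1 = 2·P·R/(P+R) = 2·TP/(2·TP+FP+FN) = 228/(228+34+47) = 228/309 = 0.7379

0.7379


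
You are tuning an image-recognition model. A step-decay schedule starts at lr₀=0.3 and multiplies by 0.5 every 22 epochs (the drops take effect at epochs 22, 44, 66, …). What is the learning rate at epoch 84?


n_drops = ⌊84/22⌋ = 3
lr = 0.3·0.5^3 = 0.3·0.125 = 0.0375

0.0375


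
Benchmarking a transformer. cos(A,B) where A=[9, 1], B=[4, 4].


A·B = 9·4 + 1·4 = 40
‖A‖ = √82 = 9.0554, ‖B‖ = √32 = 5.6569
cos = 40/(√82·√32) = 40/√2624 = 0.7809

0.7809


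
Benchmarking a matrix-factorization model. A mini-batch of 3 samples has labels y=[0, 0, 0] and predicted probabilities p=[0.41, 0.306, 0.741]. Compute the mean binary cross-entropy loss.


L[0] = -ln(1-0.41) = -ln(0.59) = 0.5276
L[1] = -ln(1-0.306) = -ln(0.694) = 0.3653
L[2] = -ln(1-0.741) = -ln(0.259) = 1.3509
mean = (0.5276 + 0.3653 + 1.3509)/3 = 0.7479

0.7479


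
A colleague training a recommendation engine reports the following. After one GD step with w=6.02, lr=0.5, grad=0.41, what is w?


w_new = w - α·∇
= 6.02 - 0.5·0.41
= 6.02 - 0.205
= 5.815

5.815


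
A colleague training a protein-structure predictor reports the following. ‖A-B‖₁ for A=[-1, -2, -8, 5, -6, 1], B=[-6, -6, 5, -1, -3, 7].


d = |-1+ 6| + |-2+ 6| + |-8-5| + |5+ 1| + |-6+ 3| + |1-7|
  = 5 + 4 + 13 + 6 + 3 + 6
  = 37

37


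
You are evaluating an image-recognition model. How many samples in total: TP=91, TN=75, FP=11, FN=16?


Total = TP + TN + FP + FN
= 91 + 75 + 11 + 16
= 193
(Predicted positive: 102, predicted negative: 91)

193


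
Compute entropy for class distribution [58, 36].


Probabilities: [58/94, 36/94] ≈ [0.617, 0.383]
H = -((58/94)·log₂(58/94) + (36/94)·log₂(36/94))
  = 0.9601 bits

0.9601 bits


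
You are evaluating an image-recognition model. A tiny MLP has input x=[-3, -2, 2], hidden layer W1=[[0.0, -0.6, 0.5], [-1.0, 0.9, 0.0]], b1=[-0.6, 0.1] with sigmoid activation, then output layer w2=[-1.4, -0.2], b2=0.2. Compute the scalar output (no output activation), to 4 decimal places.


z1[0] = (0.0)·(-3) + (-0.6)·(-2) + (0.5)·(2) - 0.6 = 1.6
z1[1] = (-1.0)·(-3) + (0.9)·(-2) + (0.0)·(2) + 0.1 = 1.3
h = sigmoid(z1) = [0.832, 0.7858]
output = (-1.4)·(0.832) + (-0.2)·(0.7858) + 0.2 = -1.122

-1.122


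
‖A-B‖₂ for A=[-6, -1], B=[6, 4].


d = √((-6-6)² + (-1-4)²)
  = √(144 + 25)
  = √169 = 13.0

13.0


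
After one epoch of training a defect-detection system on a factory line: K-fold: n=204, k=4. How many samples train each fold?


Fold size = 204/4 = 51
Training per fold = 204 - 51 = 153

153


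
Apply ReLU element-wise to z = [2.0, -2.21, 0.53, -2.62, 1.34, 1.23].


ReLU(2.0) = max(0, 2.0) = 2.0
ReLU(-2.21) = max(0, -2.21) = 0.0
ReLU(0.53) = max(0, 0.53) = 0.53
ReLU(-2.62) = max(0, -2.62) = 0.0
ReLU(1.34) = max(0, 1.34) = 1.34
ReLU(1.23) = max(0, 1.23) = 1.23
result = [2.0, 0.0, 0.53, 0.0, 1.34, 1.23]

[2.0, 0.0, 0.53, 0.0, 1.34, 1.23]


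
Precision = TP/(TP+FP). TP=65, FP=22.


Precision = TP/(TP+FP)
= 65/(65+22)
= 65/87 = 74.71%

74.71%


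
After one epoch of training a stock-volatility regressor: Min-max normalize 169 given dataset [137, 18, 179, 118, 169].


min=18, max=179
(169-18)/(179-18) = 151/161 = 0.9379

0.9379


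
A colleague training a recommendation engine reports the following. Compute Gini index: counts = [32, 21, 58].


Probabilities: [32/111, 21/111, 58/111] ≈ [0.2883, 0.1892, 0.5225]
Σpᵢ² = (1024 + 441 + 3364)/111² = 4829/12321
Gini = 1 - Σpᵢ² = 1 - 4829/12321 = 0.6081

0.6081


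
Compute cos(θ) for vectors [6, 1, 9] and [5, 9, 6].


A·B = 6·5 + 1·9 + 9·6 = 93
‖A‖ = √118 = 10.8628, ‖B‖ = √142 = 11.9164
cos = 93/(√118·√142) = 93/√16756 = 0.7185

0.7185


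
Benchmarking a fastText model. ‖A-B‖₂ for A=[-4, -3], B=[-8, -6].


d = √((-4+ 8)² + (-3+ 6)²)
  = √(16 + 9)
  = √25 = 5.0

5.0


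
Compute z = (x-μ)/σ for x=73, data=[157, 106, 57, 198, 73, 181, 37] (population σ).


μ = 115.5714, σ = 58.9185
z = (73 - 115.5714)/58.9185 = -0.7225

-0.7225


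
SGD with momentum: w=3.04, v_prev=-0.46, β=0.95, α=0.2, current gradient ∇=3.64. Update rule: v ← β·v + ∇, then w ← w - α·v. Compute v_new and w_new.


v_new = 0.95·-0.46 + 3.64 = -0.437 + 3.64 = 3.203
w_new = 3.04 - 0.2·3.203 = 3.04 - 0.6406 = 2.3994

v_new=3.203, w_new=2.3994


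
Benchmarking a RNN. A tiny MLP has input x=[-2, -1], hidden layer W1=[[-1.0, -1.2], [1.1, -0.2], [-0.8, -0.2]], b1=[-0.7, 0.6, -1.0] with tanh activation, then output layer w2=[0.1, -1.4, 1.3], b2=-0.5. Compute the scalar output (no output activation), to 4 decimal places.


z1[0] = (-1.0)·(-2) + (-1.2)·(-1) - 0.7 = 2.5
z1[1] = (1.1)·(-2) + (-0.2)·(-1) + 0.6 = -1.4
z1[2] = (-0.8)·(-2) + (-0.2)·(-1) - 1.0 = 0.8
h = tanh(z1) = [0.9866, -0.8854, 0.664]
output = (0.1)·(0.9866) + (-1.4)·(-0.8854) + (1.3)·(0.664) - 0.5 = 1.7014

1.7014


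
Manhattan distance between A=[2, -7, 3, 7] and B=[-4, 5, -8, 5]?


d = |2+ 4| + |-7-5| + |3+ 8| + |7-5|
  = 6 + 12 + 11 + 2
  = 31

31


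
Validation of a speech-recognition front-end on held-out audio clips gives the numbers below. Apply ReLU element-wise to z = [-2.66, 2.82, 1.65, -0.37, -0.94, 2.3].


ReLU(-2.66) = max(0, -2.66) = 0.0
ReLU(2.82) = max(0, 2.82) = 2.82
ReLU(1.65) = max(0, 1.65) = 1.65
ReLU(-0.37) = max(0, -0.37) = 0.0
ReLU(-0.94) = max(0, -0.94) = 0.0
ReLU(2.3) = max(0, 2.3) = 2.3
result = [0.0, 2.82, 1.65, 0.0, 0.0, 2.3]

[0.0, 2.82, 1.65, 0.0, 0.0, 2.3]


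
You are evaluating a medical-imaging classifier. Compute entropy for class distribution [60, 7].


Probabilities: [60/67, 7/67] ≈ [0.8955, 0.1045]
H = -((60/67)·log₂(60/67) + (7/67)·log₂(7/67))
  = 0.483 bits

0.483 bits


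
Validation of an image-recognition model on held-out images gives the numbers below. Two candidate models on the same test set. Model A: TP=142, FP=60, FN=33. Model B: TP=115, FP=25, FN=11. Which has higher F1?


Model A: P=142/202=0.703, R=142/175=0.8114, F1=2PR/(P+R)=2TP/(2TP+FP+FN)=284/377=0.7533
Model B: P=115/140=0.8214, R=115/126=0.9127, F1=2PR/(P+R)=2TP/(2TP+FP+FN)=230/266=0.8647
0.7533 < 0.8647 → Model B

Model B


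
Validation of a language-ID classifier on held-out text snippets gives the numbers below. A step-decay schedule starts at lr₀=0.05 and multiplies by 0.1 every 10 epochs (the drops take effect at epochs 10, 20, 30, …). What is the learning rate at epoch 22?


n_drops = ⌊22/10⌋ = 2
lr = 0.05·0.1^2 = 0.05·0.01 = 0.0005

0.0005


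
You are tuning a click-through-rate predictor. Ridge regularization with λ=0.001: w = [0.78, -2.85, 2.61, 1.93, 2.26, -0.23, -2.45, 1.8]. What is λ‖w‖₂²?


‖w‖₂² = (0.78)² + (-2.85)² + (2.61)² + (1.93)² + (2.26)² + (-0.23)² + (-2.45)² + (1.8)²
     = 0.6084 + 8.1225 + 6.8121 + 3.7249 + 5.1076 + 0.0529 + 6.0025 + 3.24
     = 33.6709
λ·‖w‖₂² = 0.001·33.6709 = 0.033671

0.033671


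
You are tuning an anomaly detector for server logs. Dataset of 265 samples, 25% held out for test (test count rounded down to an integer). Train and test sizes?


Test = ⌊265·25/100⌋ = 66
Train = 265 - 66 = 199

Train: 199, Test: 66


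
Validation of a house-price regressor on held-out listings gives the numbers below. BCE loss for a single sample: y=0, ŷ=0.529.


BCE = -[y·ln(p) + (1-y)·ln(1-p)]
= -0 - 1·ln(1-0.529)
= -ln(0.471) = 0.7529

0.7529


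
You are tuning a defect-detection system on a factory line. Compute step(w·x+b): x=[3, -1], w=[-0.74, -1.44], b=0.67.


z = (3)·(-0.74) + (-1)·(-1.44) + 0.67
  = -0.11
step(z) = 0 (z<0)

0


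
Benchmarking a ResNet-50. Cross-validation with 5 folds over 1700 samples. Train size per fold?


Fold size = 1700/5 = 340
Training per fold = 1700 - 340 = 1360

1360


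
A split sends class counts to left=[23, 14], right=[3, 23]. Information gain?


Parent = [26, 37], H_parent = 0.9779
H_left = 0.9569 (n=37), H_right = 0.5159 (n=26)
H_children = (37/63)·0.9569 + (26/63)·0.5159 = 0.7749
IG = 0.9779 - 0.7749 = 0.203

0.203


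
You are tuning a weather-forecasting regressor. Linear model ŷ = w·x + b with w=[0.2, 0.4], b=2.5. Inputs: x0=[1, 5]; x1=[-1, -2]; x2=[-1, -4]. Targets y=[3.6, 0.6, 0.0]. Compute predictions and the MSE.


ŷ0 = (0.2)·(1) + (0.4)·(5) + 2.5 = 4.7
ŷ1 = (0.2)·(-1) + (0.4)·(-2) + 2.5 = 1.5
ŷ2 = (0.2)·(-1) + (0.4)·(-4) + 2.5 = 0.7
errors² = [1.21, 0.81, 0.49]
MSE = 2.5100/3 = 0.8367

0.8367


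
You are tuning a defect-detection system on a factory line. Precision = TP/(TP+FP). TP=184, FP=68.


Precision = TP/(TP+FP)
= 184/(184+68)
= 184/252 = 73.02%

73.02%


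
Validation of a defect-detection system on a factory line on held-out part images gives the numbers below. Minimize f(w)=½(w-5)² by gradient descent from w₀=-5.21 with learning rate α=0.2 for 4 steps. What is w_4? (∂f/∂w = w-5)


step 1: grad = -5.21-5 = -10.21; w = -5.21 - 0.2·(-10.21) = -3.168
step 2: grad = -3.168-5 = -8.168; w = -3.168 - 0.2·(-8.168) = -1.5344
step 3: grad = -1.5344-5 = -6.5344; w = -1.5344 - 0.2·(-6.5344) = -0.22752
step 4: grad = -0.22752-5 = -5.22752; w = -0.22752 - 0.2·(-5.22752) = 0.817984

0.817984


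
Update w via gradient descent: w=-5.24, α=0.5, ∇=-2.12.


w_new = w - α·∇
= -5.24 - 0.5·-2.12
= -5.24 + 1.06
= -4.18

-4.18


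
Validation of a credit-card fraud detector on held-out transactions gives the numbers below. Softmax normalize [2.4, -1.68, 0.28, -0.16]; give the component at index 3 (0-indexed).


Exponentials: e^2.4=11.0232, e^-1.68=0.1864, e^0.28=1.3231, e^-0.16=0.8521
Sum = 13.3848
Softmax = [0.8236, 0.0139, 0.0989, 0.0637]
p[3] = 0.8521/13.3848 = 0.0637

0.0637


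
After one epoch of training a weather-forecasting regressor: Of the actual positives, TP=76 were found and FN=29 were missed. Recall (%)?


Recall = TP/(TP+FN)
= 76/(76+29)
= 76/105 = 72.38%

72.38%


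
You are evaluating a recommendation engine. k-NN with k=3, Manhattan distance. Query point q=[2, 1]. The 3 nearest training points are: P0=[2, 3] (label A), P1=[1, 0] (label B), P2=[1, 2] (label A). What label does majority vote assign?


d(q,P0) = 2  (label A)
d(q,P1) = 2  (label B)
d(q,P2) = 2  (label A)
Votes: A=2, B=1
Majority → A

A


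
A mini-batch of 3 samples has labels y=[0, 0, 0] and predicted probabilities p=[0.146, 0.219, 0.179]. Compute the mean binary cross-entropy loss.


L[0] = -ln(1-0.146) = -ln(0.854) = 0.1578
L[1] = -ln(1-0.219) = -ln(0.781) = 0.2472
L[2] = -ln(1-0.179) = -ln(0.821) = 0.1972
mean = (0.1578 + 0.2472 + 0.1972)/3 = 0.2007

0.2007


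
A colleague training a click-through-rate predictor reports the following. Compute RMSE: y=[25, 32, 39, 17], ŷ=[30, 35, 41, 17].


MSE = 38/4 = 9.5
RMSE = √(38/4) = 3.0822

3.0822


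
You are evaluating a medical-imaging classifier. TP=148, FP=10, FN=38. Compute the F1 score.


Precision = 148/158 = 0.9367
Recall = 148/186 = 0.7957
F1 = 2·P·R/(P+R) = 2·TP/(2·TP+FP+FN) = 296/(296+10+38) = 296/344 = 0.8605

0.8605


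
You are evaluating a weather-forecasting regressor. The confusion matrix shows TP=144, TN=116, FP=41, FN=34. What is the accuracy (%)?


Accuracy = (TP+TN)/(TP+TN+FP+FN)
= (144+116)/(335)
= 260/335 = 77.61%

77.61%


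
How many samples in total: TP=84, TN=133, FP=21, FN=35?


Total = TP + TN + FP + FN
= 84 + 133 + 21 + 35
= 273
(Predicted positive: 105, predicted negative: 168)

273


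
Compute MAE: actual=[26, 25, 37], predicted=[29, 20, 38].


Absolute errors: |26-29|=3, |25-20|=5, |37-38|=1
Sum = 9
MAE = 9/3 = 3

3


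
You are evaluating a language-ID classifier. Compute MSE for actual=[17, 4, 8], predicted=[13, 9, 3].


Squared errors: (17-13)²=16, (4-9)²=25, (8-3)²=25
Sum = 66
MSE = 66/3 = 22

22


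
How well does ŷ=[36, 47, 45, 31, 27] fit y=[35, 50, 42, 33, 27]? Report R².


ȳ = 37.4
SS_res = Σ(y-ŷ)² = 23
SS_tot = Σ(y-ȳ)² = 313.2
R² = 1 - SS_res/SS_tot = 1 - 0.0734 = 0.9266

0.9266


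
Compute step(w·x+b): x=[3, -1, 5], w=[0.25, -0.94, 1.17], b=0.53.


z = (3)·(0.25) + (-1)·(-0.94) + (5)·(1.17) + 0.53
  = 8.07
step(z) = 1 (z≥0)

1


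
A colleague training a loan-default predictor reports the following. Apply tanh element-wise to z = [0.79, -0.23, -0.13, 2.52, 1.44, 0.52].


tanh(0.79) = 0.6584
tanh(-0.23) = -0.226
tanh(-0.13) = -0.1293
tanh(2.52) = 0.9871
tanh(1.44) = 0.8937
tanh(0.52) = 0.4777
result = [0.6584, -0.226, -0.1293, 0.9871, 0.8937, 0.4777]

[0.6584, -0.226, -0.1293, 0.9871, 0.8937, 0.4777]


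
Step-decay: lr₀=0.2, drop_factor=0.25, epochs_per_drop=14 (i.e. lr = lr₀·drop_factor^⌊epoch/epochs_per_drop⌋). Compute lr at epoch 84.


n_drops = ⌊84/14⌋ = 6
lr = 0.2·0.25^6 = 0.2·0.000244140625 = 0.000048828125

0.000048828125


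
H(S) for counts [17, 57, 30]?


Probabilities: [17/104, 57/104, 30/104] ≈ [0.1635, 0.5481, 0.2885]
H = -((17/104)·log₂(17/104) + (57/104)·log₂(57/104) + (30/104)·log₂(30/104))
  = 1.42 bits

1.42 bits


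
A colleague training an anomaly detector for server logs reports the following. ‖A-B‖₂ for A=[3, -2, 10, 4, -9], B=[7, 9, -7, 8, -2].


d = √((3-7)² + (-2-9)² + (10+ 7)² + (4-8)² + (-9+ 2)²)
  = √(16 + 121 + 289 + 16 + 49)
  = √491 = 22.1585

22.1585


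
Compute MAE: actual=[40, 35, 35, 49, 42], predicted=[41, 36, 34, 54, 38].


Absolute errors: |40-41|=1, |35-36|=1, |35-34|=1, |49-54|=5, |42-38|=4
Sum = 12
MAE = 12/5 = 12/5

12/5


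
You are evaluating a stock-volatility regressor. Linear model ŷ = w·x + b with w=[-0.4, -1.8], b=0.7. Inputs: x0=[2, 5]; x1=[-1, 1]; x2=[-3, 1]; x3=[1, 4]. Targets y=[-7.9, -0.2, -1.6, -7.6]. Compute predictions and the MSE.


ŷ0 = (-0.4)·(2) + (-1.8)·(5) + 0.7 = -9.1
ŷ1 = (-0.4)·(-1) + (-1.8)·(1) + 0.7 = -0.7
ŷ2 = (-0.4)·(-3) + (-1.8)·(1) + 0.7 = 0.1
ŷ3 = (-0.4)·(1) + (-1.8)·(4) + 0.7 = -6.9
errors² = [1.44, 0.25, 2.89, 0.49]
MSE = 5.0700/4 = 1.2675

1.2675


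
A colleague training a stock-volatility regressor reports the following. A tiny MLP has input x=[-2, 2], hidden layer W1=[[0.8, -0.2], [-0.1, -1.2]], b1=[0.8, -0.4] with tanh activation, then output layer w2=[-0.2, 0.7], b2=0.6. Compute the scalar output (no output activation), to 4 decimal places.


z1[0] = (0.8)·(-2) + (-0.2)·(2) + 0.8 = -1.2
z1[1] = (-0.1)·(-2) + (-1.2)·(2) - 0.4 = -2.6
h = tanh(z1) = [-0.8337, -0.989]
output = (-0.2)·(-0.8337) + (0.7)·(-0.989) + 0.6 = 0.0744

0.0744


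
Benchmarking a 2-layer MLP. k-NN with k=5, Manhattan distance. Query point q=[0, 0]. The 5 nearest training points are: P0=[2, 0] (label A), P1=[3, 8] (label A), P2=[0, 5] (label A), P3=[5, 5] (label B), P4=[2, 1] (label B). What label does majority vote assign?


d(q,P0) = 2  (label A)
d(q,P1) = 11  (label A)
d(q,P2) = 5  (label A)
d(q,P3) = 10  (label B)
d(q,P4) = 3  (label B)
Votes: A=3, B=2
Majority → A

A


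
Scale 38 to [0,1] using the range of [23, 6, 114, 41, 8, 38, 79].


min=6, max=114
(38-6)/(114-6) = 32/108 = 0.2963

0.2963


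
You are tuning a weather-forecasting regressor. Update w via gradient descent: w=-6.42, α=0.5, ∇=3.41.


w_new = w - α·∇
= -6.42 - 0.5·3.41
= -6.42 - 1.705
= -8.125

-8.125


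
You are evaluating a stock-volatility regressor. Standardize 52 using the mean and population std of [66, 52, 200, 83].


μ = 100.25, σ = 58.6275
z = (52 - 100.25)/58.6275 = -0.823

-0.823


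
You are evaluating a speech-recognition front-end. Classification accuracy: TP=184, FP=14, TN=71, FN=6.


Accuracy = (TP+TN)/(TP+TN+FP+FN)
= (184+71)/(275)
= 255/275 = 92.73%

92.73%


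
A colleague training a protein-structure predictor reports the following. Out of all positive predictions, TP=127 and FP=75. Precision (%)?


Precision = TP/(TP+FP)
= 127/(127+75)
= 127/202 = 62.87%

62.87%


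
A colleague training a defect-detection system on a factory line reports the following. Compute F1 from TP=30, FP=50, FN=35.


Precision = 30/80 = 0.375
Recall = 30/65 = 0.4615
F1 = 2·P·R/(P+R) = 2·TP/(2·TP+FP+FN) = 60/(60+50+35) = 60/145 = 0.4138

0.4138


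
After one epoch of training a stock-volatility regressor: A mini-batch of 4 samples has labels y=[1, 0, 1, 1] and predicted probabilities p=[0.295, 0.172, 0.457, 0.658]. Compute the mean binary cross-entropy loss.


L[0] = -ln(0.295) = 1.2208
L[1] = -ln(1-0.172) = -ln(0.828) = 0.1887
L[2] = -ln(0.457) = 0.7831
L[3] = -ln(0.658) = 0.4186
mean = (1.2208 + 0.1887 + 0.7831 + 0.4186)/4 = 0.6528

0.6528


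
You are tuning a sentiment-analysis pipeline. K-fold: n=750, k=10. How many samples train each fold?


Fold size = 750/10 = 75
Training per fold = 750 - 75 = 675

675


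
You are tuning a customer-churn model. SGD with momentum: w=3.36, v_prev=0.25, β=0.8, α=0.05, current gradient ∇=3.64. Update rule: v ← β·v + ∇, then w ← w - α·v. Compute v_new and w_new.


v_new = 0.8·0.25 + 3.64 = 0.2 + 3.64 = 3.84
w_new = 3.36 - 0.05·3.84 = 3.36 - 0.192 = 3.168

v_new=3.84, w_new=3.168


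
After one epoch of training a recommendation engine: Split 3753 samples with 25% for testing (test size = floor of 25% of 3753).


Test = ⌊3753·25/100⌋ = 938
Train = 3753 - 938 = 2815

Train: 2815, Test: 938


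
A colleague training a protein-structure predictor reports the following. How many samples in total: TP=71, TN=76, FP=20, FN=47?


Total = TP + TN + FP + FN
= 71 + 76 + 20 + 47
= 214
(Predicted positive: 91, predicted negative: 123)

214


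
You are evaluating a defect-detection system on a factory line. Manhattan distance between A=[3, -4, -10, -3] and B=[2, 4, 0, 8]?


d = |3-2| + |-4-4| + |-10-0| + |-3-8|
  = 1 + 8 + 10 + 11
  = 30

30


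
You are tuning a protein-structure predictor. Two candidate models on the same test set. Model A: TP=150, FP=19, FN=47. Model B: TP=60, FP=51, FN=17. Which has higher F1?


Model A: P=150/169=0.8876, R=150/197=0.7614, F1=2PR/(P+R)=2TP/(2TP+FP+FN)=300/366=0.8197
Model B: P=60/111=0.5405, R=60/77=0.7792, F1=2PR/(P+R)=2TP/(2TP+FP+FN)=120/188=0.6383
0.8197 > 0.6383 → Model A

Model A


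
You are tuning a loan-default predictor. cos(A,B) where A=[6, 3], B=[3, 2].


A·B = 6·3 + 3·2 = 24
‖A‖ = √45 = 6.7082, ‖B‖ = √13 = 3.6056
cos = 24/(√45·√13) = 24/√585 = 0.9923

0.9923


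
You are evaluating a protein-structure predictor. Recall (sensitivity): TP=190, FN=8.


Recall = TP/(TP+FN)
= 190/(190+8)
= 190/198 = 95.96%

95.96%


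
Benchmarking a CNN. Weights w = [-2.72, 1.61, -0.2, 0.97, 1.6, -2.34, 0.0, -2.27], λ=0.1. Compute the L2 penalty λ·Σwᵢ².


‖w‖₂² = (-2.72)² + (1.61)² + (-0.2)² + (0.97)² + (1.6)² + (-2.34)² + (0.0)² + (-2.27)²
     = 7.3984 + 2.5921 + 0.04 + 0.9409 + 2.56 + 5.4756 + 0 + 5.1529
     = 24.1599
λ·‖w‖₂² = 0.1·24.1599 = 2.41599

2.41599


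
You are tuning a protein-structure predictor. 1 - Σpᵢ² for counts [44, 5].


Probabilities: [44/49, 5/49] ≈ [0.898, 0.102]
Σpᵢ² = (1936 + 25)/49² = 1961/2401
Gini = 1 - Σpᵢ² = 1 - 1961/2401 = 0.1833

0.1833


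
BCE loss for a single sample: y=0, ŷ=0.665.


BCE = -[y·ln(p) + (1-y)·ln(1-p)]
= -0 - 1·ln(1-0.665)
= -ln(0.335) = 1.0936

1.0936


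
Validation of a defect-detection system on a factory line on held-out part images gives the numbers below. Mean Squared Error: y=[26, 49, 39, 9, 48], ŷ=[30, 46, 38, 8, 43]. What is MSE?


Squared errors: (26-30)²=16, (49-46)²=9, (39-38)²=1, (9-8)²=1, (48-43)²=25
Sum = 52
MSE = 52/5 = 52/5

52/5


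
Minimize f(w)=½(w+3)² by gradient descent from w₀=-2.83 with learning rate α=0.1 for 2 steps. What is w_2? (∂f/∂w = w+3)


step 1: grad = -2.83+3 = 0.17; w = -2.83 - 0.1·(0.17) = -2.847
step 2: grad = -2.847+3 = 0.153; w = -2.847 - 0.1·(0.153) = -2.8623

-2.8623


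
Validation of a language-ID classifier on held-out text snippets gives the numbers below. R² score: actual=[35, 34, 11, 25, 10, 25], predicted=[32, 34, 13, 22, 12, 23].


ȳ = 23.3333
SS_res = Σ(y-ŷ)² = 30
SS_tot = Σ(y-ȳ)² = 585.33
R² = 1 - SS_res/SS_tot = 1 - 0.0513 = 0.9487

0.9487


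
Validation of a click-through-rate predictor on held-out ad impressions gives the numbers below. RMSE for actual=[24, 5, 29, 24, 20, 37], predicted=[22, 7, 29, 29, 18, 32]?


MSE = 62/6 = 10.3333
RMSE = √(62/6) = 3.2146

3.2146


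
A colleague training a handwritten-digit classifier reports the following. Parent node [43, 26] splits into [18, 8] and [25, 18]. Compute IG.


Parent = [43, 26], H_parent = 0.9558
H_left = 0.8905 (n=26), H_right = 0.9808 (n=43)
H_children = (26/69)·0.8905 + (43/69)·0.9808 = 0.9468
IG = 0.9558 - 0.9468 = 0.009

0.009


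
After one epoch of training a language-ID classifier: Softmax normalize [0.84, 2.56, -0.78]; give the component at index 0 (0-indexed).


Exponentials: e^0.84=2.3164, e^2.56=12.9358, e^-0.78=0.4584
Sum = 15.7106
Softmax = [0.1474, 0.8234, 0.0292]
p[0] = 2.3164/15.7106 = 0.1474

0.1474


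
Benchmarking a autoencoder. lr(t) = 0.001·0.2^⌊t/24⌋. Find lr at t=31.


n_drops = ⌊31/24⌋ = 1
lr = 0.001·0.2^1 = 0.001·0.2 = 0.0002

0.0002


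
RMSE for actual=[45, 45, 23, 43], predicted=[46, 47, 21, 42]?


MSE = 10/4 = 2.5
RMSE = √(10/4) = 1.5811

1.5811


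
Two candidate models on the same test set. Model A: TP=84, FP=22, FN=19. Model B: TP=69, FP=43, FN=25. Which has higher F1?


Model A: P=84/106=0.7925, R=84/103=0.8155, F1=2PR/(P+R)=2TP/(2TP+FP+FN)=168/209=0.8038
Model B: P=69/112=0.6161, R=69/94=0.734, F1=2PR/(P+R)=2TP/(2TP+FP+FN)=138/206=0.6699
0.8038 > 0.6699 → Model A

Model A


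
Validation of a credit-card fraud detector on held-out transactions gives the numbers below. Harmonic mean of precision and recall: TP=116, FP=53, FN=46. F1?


Precision = 116/169 = 0.6864
Recall = 116/162 = 0.716
F1 = 2·P·R/(P+R) = 2·TP/(2·TP+FP+FN) = 232/(232+53+46) = 232/331 = 0.7009

0.7009


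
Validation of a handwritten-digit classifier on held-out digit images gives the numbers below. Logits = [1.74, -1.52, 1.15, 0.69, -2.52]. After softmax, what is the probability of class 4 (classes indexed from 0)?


Exponentials: e^1.74=5.6973, e^-1.52=0.2187, e^1.15=3.1582, e^0.69=1.9937, e^-2.52=0.0805
Sum = 11.1484
Softmax = [0.511, 0.0196, 0.2833, 0.1788, 0.0072]
p[4] = 0.0805/11.1484 = 0.0072

0.0072


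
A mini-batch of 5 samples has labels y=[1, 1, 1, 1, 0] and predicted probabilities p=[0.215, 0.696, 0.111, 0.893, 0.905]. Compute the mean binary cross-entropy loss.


L[0] = -ln(0.215) = 1.5371
L[1] = -ln(0.696) = 0.3624
L[2] = -ln(0.111) = 2.1982
L[3] = -ln(0.893) = 0.1132
L[4] = -ln(1-0.905) = -ln(0.095) = 2.3539
mean = (1.5371 + 0.3624 + 2.1982 + 0.1132 + 2.3539)/5 = 1.313

1.313


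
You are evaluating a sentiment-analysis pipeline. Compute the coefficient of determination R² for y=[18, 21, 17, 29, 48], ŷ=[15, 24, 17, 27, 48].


ȳ = 26.6
SS_res = Σ(y-ŷ)² = 22
SS_tot = Σ(y-ȳ)² = 661.2
R² = 1 - SS_res/SS_tot = 1 - 0.0333 = 0.9667

0.9667


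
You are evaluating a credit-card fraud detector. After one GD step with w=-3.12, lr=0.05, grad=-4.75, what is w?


w_new = w - α·∇
= -3.12 - 0.05·-4.75
= -3.12 + 0.2375
= -2.8825

-2.8825


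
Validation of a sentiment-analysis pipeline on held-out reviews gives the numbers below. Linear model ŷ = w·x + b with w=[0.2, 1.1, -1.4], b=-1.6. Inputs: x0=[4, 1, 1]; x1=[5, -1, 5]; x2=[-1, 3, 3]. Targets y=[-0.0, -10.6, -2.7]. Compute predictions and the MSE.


ŷ0 = (0.2)·(4) + (1.1)·(1) + (-1.4)·(1) - 1.6 = -1.1
ŷ1 = (0.2)·(5) + (1.1)·(-1) + (-1.4)·(5) - 1.6 = -8.7
ŷ2 = (0.2)·(-1) + (1.1)·(3) + (-1.4)·(3) - 1.6 = -2.7
errors² = [1.21, 3.61, 0.0]
MSE = 4.8200/3 = 1.6067

1.6067


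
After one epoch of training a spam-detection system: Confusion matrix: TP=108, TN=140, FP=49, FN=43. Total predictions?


Total = TP + TN + FP + FN
= 108 + 140 + 49 + 43
= 340
(Predicted positive: 157, predicted negative: 183)

340


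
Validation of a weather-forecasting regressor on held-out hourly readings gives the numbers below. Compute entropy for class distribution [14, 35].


Probabilities: [14/49, 35/49] ≈ [0.2857, 0.7143]
H = -((14/49)·log₂(14/49) + (35/49)·log₂(35/49))
  = 0.8631 bits

0.8631 bits


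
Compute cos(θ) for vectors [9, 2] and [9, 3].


A·B = 9·9 + 2·3 = 87
‖A‖ = √85 = 9.2195, ‖B‖ = √90 = 9.4868
cos = 87/(√85·√90) = 87/√7650 = 0.9947

0.9947


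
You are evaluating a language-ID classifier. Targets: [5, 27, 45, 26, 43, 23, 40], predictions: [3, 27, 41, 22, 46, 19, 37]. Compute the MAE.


Absolute errors: |5-3|=2, |27-27|=0, |45-41|=4, |26-22|=4, |43-46|=3, |23-19|=4, |40-37|=3
Sum = 20
MAE = 20/7 = 20/7

20/7
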